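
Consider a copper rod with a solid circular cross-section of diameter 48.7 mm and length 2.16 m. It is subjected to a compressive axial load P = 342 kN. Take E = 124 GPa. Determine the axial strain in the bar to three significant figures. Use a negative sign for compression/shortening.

-0.00148

A = 1863 mm².
σ = N/A = -183.6 MPa; ε = σ/E = -183.6/124000 = -1.481e-03.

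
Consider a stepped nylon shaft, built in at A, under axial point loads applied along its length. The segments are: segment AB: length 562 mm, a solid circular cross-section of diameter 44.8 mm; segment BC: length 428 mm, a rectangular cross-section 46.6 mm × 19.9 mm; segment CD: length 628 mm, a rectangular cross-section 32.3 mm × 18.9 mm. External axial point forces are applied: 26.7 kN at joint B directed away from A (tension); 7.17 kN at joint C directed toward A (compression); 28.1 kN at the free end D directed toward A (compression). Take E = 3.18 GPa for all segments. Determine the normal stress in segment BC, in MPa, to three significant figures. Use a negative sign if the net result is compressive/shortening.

-38.0 MPa

Internal axial forces (sectioning from the free end, tension +): N_CD = -28.1 kN, N_BC = -35.27 kN, N_AB = -8.57 kN.
A_BC = 927.3 mm².
σ_BC = N_BC/A_BC = -35270/927.3 = -38.03 MPa.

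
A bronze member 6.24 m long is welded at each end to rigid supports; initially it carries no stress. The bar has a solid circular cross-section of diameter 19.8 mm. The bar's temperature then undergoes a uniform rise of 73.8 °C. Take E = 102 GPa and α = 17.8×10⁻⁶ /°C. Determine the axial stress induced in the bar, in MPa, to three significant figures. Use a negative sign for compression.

Free thermal expansion αLΔT = 17.8e-6 · 6240 · 73.8 = 8.197 mm.
The walls impose strain ε = −(8.197)/6240 = -1.3136e-03; σ = Eε = 102000 · -1.3136e-03 = -134 MPa.

-134 MPa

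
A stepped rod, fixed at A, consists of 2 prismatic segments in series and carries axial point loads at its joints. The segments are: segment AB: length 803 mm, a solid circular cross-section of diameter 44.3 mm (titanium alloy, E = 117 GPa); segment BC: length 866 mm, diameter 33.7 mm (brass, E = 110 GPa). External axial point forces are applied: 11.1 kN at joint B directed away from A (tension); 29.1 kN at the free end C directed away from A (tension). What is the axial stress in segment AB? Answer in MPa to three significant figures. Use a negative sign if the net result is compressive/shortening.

26.1 MPa

Internal axial forces (sectioning from the free end, tension +): N_BC = 29.1 kN, N_AB = 40.2 kN.
A_AB = 1541 mm².
σ_AB = N_AB/A_AB = 40200/1541 = 26.08 MPa.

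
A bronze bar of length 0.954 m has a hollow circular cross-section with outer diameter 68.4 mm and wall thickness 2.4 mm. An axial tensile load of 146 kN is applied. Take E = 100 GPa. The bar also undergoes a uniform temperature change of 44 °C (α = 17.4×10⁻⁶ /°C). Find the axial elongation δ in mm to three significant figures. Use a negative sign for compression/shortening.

3.53 mm

A = 497.6 mm².
δ_mech = NL/(AE) = 146000·954/(497.6·100000) = 2.799 mm.
δ_thermal = αLΔT = 17.4e-6·954·44 = 0.7304 mm.
δ = δ_mech + δ_thermal = 3.529 mm.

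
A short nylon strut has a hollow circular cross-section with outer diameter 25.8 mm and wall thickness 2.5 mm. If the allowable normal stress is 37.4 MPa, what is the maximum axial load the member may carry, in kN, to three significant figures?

A = 183 mm².
P_max = σ_allow · A = 37.4 · 183 = 6844 N = 6.844 kN.

6.84 kN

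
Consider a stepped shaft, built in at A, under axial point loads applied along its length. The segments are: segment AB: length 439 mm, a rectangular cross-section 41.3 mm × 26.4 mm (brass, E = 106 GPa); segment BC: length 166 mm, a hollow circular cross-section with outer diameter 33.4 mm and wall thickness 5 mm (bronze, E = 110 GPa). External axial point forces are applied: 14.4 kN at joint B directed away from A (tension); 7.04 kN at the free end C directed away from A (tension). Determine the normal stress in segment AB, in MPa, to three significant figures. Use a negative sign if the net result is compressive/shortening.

19.7 MPa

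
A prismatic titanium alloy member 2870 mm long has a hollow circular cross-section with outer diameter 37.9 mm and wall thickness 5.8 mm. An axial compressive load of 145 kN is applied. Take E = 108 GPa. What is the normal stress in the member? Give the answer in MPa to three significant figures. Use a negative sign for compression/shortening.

-248 MPa

A = 584.9 mm².
σ = N/A = -145000/584.9 = -247.9 MPa.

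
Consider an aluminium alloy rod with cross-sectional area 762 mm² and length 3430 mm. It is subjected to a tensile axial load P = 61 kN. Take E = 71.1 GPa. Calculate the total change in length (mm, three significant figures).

δ_mech = NL/(AE) = 61000·3430/(762·71100) = 3.862 mm.

3.86 mm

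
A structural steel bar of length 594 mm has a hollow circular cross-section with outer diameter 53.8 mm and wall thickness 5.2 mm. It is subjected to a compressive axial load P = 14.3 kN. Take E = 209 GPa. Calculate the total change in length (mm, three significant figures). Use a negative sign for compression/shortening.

A = 793.9 mm².
δ_mech = NL/(AE) = -14300·594/(793.9·209000) = -0.05119 mm.

-0.0512 mm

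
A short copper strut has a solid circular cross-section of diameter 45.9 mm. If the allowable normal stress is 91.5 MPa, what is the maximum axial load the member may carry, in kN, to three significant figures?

151 kN

A = 1655 mm².
P_max = σ_allow · A = 91.5 · 1655 = 151400 N = 151.4 kN.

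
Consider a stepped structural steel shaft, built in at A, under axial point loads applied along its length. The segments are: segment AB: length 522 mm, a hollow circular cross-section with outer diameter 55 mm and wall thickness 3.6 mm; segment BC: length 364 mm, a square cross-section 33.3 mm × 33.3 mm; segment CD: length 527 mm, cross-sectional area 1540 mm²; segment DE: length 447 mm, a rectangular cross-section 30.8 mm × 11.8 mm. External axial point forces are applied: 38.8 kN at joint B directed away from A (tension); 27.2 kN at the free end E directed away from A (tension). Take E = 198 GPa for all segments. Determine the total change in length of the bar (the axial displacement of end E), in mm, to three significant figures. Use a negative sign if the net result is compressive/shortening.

Internal axial forces (sectioning from the free end, tension +): N_DE = 27.2 kN, N_CD = 27.2 kN, N_BC = 27.2 kN, N_AB = 66 kN.
A_AB = 581.3 mm².
A_BC = 1109 mm².
A_DE = 363.4 mm².
δ_AB = 66000·522/(581.3·198000) = 0.2993 mm
δ_BC = 27200·364/(1109·198000) = 0.04509 mm
δ_CD = 27200·527/(1540·198000) = 0.04701 mm
δ_DE = 27200·447/(363.4·198000) = 0.169 mm
δ = Σδ_i = 0.5604 mm.

0.560 mm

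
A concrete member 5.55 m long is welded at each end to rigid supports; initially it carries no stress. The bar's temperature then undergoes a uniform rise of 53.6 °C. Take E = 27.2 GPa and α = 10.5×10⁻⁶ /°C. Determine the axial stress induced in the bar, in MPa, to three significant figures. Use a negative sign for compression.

-15.3 MPa

Free thermal expansion αLΔT = 10.5e-6 · 5550 · 53.6 = 3.124 mm.
The walls impose strain ε = −(3.124)/5550 = -5.6280e-04; σ = Eε = 27200 · -5.6280e-04 = -15.31 MPa.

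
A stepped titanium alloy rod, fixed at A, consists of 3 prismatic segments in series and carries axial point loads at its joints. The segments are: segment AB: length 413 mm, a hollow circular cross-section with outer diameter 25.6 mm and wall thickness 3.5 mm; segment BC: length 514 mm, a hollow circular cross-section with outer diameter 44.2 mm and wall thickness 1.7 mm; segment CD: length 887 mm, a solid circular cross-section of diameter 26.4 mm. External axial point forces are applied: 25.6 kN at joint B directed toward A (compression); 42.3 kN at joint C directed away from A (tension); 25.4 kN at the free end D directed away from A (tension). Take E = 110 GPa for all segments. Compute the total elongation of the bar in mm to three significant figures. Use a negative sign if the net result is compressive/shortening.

Internal axial forces (sectioning from the free end, tension +): N_CD = 25.4 kN, N_BC = 67.7 kN, N_AB = 42.1 kN.
A_AB = 243 mm².
A_BC = 227 mm².
A_CD = 547.4 mm².
δ_AB = 42100·413/(243·110000) = 0.6505 mm
δ_BC = 67700·514/(227·110000) = 1.394 mm
δ_CD = 25400·887/(547.4·110000) = 0.3742 mm
δ = Σδ_i = 2.418 mm.

2.42 mm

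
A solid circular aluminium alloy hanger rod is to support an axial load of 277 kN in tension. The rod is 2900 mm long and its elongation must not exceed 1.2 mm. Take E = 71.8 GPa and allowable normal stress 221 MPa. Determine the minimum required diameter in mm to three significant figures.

109 mm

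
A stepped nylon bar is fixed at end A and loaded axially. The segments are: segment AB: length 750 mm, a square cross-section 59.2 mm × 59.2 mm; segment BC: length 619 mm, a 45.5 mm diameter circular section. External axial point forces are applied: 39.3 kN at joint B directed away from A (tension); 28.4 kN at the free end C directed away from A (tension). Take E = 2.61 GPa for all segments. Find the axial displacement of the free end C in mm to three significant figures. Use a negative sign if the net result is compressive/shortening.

9.69 mm

Internal axial forces (sectioning from the free end, tension +): N_BC = 28.4 kN, N_AB = 67.7 kN.
A_AB = 3505 mm².
A_BC = 1626 mm².
δ_AB = 67700·750/(3505·2610) = 5.551 mm
δ_BC = 28400·619/(1626·2610) = 4.142 mm
δ = Σδ_i = 9.693 mm.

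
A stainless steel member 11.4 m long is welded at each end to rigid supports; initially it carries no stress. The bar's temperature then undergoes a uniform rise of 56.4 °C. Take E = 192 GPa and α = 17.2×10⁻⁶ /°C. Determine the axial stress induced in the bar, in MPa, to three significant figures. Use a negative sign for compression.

-186 MPa

Free thermal expansion αLΔT = 17.2e-6 · 11400 · 56.4 = 11.06 mm.
The walls impose strain ε = −(11.06)/11400 = -9.7008e-04; σ = Eε = 192000 · -9.7008e-04 = -186.3 MPa.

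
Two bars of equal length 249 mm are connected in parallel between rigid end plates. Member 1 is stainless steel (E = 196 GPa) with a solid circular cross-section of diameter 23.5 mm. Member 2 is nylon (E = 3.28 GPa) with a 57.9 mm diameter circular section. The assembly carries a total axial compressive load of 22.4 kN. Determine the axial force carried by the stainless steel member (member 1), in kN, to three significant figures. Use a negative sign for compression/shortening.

-20.3 kN

A_1 = 433.7 mm².
A_2 = 2633 mm².
Equal strain + equilibrium ⇒ each member carries load in proportion to AE: A₁E₁ = 85010000 N, A₂E₂ = 8636000 N, ΣAE = 93650000 N.
F₁ = P·A₁E₁/ΣAE = -22400·85010000/93650000 = -20330 N.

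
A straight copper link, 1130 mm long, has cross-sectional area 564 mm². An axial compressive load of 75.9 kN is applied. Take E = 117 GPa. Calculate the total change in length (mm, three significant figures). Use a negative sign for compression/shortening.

δ_mech = NL/(AE) = -75900·1130/(564·117000) = -1.3 mm.

-1.30 mm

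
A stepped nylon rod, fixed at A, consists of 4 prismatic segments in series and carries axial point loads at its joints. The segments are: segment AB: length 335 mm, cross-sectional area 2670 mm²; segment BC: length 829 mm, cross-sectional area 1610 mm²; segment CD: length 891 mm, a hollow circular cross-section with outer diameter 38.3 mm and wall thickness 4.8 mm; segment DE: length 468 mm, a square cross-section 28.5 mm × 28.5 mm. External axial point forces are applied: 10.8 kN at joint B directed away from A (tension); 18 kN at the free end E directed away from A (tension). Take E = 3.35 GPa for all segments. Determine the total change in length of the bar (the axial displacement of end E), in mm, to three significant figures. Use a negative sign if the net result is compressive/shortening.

16.4 mm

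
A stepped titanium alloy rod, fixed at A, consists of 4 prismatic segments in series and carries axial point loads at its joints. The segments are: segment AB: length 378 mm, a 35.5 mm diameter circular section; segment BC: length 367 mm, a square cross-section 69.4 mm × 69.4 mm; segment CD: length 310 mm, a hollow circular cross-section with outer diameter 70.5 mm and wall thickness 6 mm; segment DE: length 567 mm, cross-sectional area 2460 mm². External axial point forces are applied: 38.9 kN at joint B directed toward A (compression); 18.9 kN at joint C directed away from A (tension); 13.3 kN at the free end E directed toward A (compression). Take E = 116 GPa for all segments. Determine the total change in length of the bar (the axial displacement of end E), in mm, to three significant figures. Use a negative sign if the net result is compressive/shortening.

-0.162 mm

Internal axial forces (sectioning from the free end, tension +): N_DE = -13.3 kN, N_CD = -13.3 kN, N_BC = 5.6 kN, N_AB = -33.3 kN.
A_AB = 989.8 mm².
A_BC = 4816 mm².
A_CD = 1216 mm².
δ_AB = -33300·378/(989.8·116000) = -0.1096 mm
δ_BC = 5600·367/(4816·116000) = 0.003679 mm
δ_CD = -13300·310/(1216·116000) = -0.02923 mm
δ_DE = -13300·567/(2460·116000) = -0.02643 mm
δ = Σδ_i = -0.1616 mm.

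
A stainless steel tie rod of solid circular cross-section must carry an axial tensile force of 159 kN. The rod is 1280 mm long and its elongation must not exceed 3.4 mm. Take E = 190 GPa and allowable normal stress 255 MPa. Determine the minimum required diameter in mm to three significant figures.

Required area A ≥ P/σ_allow = 159000/255 = 623.5 mm².
For a solid circular section, d ≥ √(4A/π) = 28.18 mm.
Elongation limit: A ≥ PL/(Eδ_allow) = 159000·1280/(190000·3.4) = 315 mm² ⇒ d ≥ 20.03 mm.
The stress limit governs.

28.2 mm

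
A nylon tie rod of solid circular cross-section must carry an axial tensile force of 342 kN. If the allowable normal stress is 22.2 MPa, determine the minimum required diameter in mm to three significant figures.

140 mm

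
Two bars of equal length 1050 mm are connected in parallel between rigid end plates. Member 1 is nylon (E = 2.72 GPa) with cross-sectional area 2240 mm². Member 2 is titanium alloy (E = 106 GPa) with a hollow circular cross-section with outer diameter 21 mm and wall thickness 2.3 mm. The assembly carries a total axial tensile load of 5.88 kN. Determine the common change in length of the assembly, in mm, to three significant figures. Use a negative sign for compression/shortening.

0.302 mm

A_2 = 135.1 mm².
Equal strain + equilibrium ⇒ each member carries load in proportion to AE: A₁E₁ = 6093000 N, A₂E₂ = 14320000 N, ΣAE = 20420000 N.
δ = PL/ΣAE = 5880·1050/20420000 = 0.3024 mm.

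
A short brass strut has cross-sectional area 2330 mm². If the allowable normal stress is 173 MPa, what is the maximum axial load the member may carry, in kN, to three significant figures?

403 kN

P_max = σ_allow · A = 173 · 2330 = 403100 N = 403.1 kN.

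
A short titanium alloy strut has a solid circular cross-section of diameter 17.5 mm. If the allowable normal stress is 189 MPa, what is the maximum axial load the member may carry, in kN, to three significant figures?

45.5 kN

A = 240.5 mm².
P_max = σ_allow · A = 189 · 240.5 = 45460 N = 45.46 kN.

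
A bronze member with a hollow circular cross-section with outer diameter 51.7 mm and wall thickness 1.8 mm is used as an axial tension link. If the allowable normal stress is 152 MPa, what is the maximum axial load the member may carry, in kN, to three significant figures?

42.9 kN

A = 282.2 mm².
P_max = σ_allow · A = 152 · 282.2 = 42890 N = 42.89 kN.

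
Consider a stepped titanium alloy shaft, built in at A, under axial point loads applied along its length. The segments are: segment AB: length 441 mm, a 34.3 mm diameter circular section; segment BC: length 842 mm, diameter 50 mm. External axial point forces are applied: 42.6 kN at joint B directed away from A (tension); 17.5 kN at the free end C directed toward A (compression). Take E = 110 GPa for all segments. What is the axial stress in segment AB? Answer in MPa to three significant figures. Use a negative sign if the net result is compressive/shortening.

Internal axial forces (sectioning from the free end, tension +): N_BC = -17.5 kN, N_AB = 25.1 kN.
A_AB = 924 mm².
σ_AB = N_AB/A_AB = 25100/924 = 27.16 MPa.

27.2 MPa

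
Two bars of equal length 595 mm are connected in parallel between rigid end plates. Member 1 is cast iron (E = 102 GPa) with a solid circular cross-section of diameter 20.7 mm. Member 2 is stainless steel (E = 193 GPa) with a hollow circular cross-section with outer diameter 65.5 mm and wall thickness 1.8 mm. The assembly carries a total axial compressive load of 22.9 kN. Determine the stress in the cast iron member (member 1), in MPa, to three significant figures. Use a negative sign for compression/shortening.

-22.5 MPa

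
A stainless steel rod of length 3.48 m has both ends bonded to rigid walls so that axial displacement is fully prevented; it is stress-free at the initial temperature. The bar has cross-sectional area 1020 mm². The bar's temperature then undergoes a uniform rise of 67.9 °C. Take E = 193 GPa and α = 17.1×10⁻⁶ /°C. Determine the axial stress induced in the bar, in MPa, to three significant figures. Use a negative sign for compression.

Free thermal expansion αLΔT = 17.1e-6 · 3480 · 67.9 = 4.041 mm.
The walls impose strain ε = −(4.041)/3480 = -1.1611e-03; σ = Eε = 193000 · -1.1611e-03 = -224.1 MPa.

-224 MPa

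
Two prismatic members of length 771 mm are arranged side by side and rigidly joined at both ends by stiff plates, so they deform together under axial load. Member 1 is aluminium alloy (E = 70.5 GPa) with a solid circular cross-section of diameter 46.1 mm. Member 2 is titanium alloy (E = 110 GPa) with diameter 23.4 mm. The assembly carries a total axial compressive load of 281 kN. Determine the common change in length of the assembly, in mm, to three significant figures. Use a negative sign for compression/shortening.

-1.31 mm

A_1 = 1669 mm².
A_2 = 430.1 mm².
Equal strain + equilibrium ⇒ each member carries load in proportion to AE: A₁E₁ = 117700000 N, A₂E₂ = 47310000 N, ΣAE = 165000000 N.
δ = PL/ΣAE = -281000·771/165000000 = -1.313 mm.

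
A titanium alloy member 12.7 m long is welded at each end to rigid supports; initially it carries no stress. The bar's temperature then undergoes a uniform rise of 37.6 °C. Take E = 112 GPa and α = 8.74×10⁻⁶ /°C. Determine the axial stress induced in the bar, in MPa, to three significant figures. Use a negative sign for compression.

-36.8 MPa

Free thermal expansion αLΔT = 8.74e-6 · 12700 · 37.6 = 4.174 mm.
The walls impose strain ε = −(4.174)/12700 = -3.2862e-04; σ = Eε = 112000 · -3.2862e-04 = -36.81 MPa.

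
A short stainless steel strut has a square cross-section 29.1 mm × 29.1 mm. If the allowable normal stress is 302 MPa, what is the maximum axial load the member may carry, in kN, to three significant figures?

256 kN

A = 846.8 mm².
P_max = σ_allow · A = 302 · 846.8 = 255700 N = 255.7 kN.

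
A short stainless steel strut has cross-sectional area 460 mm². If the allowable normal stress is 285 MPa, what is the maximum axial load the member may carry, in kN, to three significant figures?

P_max = σ_allow · A = 285 · 460 = 131100 N = 131.1 kN.

131 kN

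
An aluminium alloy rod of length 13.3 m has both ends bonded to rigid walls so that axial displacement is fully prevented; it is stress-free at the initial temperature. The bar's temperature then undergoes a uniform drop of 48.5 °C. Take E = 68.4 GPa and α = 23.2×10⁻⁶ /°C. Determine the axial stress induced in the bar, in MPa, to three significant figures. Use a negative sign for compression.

Free thermal expansion αLΔT = 23.2e-6 · 13300 · -48.5 = -14.97 mm.
The walls impose strain ε = −(-14.97)/13300 = 1.1252e-03; σ = Eε = 68400 · 1.1252e-03 = 76.96 MPa.

77.0 MPa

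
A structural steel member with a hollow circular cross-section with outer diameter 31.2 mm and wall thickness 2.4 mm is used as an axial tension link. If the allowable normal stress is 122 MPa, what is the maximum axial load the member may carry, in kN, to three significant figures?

A = 217.1 mm².
P_max = σ_allow · A = 122 · 217.1 = 26490 N = 26.49 kN.

26.5 kN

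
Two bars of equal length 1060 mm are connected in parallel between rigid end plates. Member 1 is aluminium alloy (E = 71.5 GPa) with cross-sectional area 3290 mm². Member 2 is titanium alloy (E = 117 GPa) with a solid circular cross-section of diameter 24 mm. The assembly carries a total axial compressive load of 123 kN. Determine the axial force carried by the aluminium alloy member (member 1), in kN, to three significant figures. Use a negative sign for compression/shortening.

A_2 = 452.4 mm².
Equal strain + equilibrium ⇒ each member carries load in proportion to AE: A₁E₁ = 235200000 N, A₂E₂ = 52930000 N, ΣAE = 288200000 N.
F₁ = P·A₁E₁/ΣAE = -123000·235200000/288200000 = -100400 N.

-100 kN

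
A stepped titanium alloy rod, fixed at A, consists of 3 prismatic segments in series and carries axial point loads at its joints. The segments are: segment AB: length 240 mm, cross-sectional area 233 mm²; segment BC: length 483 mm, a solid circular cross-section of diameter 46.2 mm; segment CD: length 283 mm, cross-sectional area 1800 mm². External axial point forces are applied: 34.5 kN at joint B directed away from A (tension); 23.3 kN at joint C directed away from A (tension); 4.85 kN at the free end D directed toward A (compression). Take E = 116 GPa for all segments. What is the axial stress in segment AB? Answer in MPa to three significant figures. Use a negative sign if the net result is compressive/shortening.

227 MPa

Internal axial forces (sectioning from the free end, tension +): N_CD = -4.85 kN, N_BC = 18.45 kN, N_AB = 52.95 kN.
σ_AB = N_AB/A_AB = 52950/233 = 227.3 MPa.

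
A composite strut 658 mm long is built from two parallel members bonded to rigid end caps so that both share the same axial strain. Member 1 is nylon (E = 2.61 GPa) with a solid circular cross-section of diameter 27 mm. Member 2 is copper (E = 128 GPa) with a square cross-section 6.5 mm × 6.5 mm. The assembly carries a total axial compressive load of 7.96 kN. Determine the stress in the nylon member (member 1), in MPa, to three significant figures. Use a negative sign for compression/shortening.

A_1 = 572.6 mm².
A_2 = 42.25 mm².
Equal strain + equilibrium ⇒ each member carries load in proportion to AE: A₁E₁ = 1494000 N, A₂E₂ = 5408000 N, ΣAE = 6902000 N.
σ₁ = P·E₁/ΣAE = -7960·2610/6902000 = -3.01 MPa.

-3.01 MPa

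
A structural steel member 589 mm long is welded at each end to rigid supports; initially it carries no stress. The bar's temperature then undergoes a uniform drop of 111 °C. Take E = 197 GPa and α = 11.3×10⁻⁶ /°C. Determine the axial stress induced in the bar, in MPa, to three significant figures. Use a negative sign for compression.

247 MPa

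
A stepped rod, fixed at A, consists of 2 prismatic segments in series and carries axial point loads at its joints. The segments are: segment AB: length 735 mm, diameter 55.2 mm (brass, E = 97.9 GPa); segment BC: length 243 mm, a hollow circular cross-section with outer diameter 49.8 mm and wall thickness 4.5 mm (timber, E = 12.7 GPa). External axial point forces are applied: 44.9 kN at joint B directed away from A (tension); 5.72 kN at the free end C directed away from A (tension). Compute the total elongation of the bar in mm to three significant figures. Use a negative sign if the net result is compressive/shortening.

0.330 mm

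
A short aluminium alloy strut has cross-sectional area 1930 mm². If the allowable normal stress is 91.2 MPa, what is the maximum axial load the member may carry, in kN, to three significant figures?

176 kN

P_max = σ_allow · A = 91.2 · 1930 = 176000 N = 176 kN.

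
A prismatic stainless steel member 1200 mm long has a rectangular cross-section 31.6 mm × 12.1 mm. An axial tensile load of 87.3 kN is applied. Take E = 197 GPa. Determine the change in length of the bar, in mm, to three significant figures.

1.39 mm

A = 382.4 mm².
δ_mech = NL/(AE) = 87300·1200/(382.4·197000) = 1.391 mm.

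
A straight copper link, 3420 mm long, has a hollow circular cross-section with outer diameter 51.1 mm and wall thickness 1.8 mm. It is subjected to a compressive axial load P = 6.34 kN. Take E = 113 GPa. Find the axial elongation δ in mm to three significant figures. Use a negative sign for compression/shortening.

-0.688 mm

A = 278.8 mm².
δ_mech = NL/(AE) = -6340·3420/(278.8·113000) = -0.6883 mm.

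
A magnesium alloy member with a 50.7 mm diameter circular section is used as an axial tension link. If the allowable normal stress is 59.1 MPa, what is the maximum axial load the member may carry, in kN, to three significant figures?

119 kN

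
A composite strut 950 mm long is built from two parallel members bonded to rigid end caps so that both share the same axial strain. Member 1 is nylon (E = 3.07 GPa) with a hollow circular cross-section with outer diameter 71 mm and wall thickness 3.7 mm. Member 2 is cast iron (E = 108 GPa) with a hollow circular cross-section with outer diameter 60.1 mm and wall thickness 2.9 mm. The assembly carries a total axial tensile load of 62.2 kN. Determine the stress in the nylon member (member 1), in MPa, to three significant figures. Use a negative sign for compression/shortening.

3.25 MPa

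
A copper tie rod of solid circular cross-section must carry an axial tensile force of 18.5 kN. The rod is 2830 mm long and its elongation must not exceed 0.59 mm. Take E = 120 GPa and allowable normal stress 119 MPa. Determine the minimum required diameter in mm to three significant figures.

Required area A ≥ P/σ_allow = 18500/119 = 155.5 mm².
For a solid circular section, d ≥ √(4A/π) = 14.07 mm.
Elongation limit: A ≥ PL/(Eδ_allow) = 18500·2830/(120000·0.59) = 739.5 mm² ⇒ d ≥ 30.68 mm.
The elongation limit governs.

30.7 mm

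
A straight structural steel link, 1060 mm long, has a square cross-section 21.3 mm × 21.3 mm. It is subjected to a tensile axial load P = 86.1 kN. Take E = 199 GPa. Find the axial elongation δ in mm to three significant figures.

A = 453.7 mm².
δ_mech = NL/(AE) = 86100·1060/(453.7·199000) = 1.011 mm.

1.01 mm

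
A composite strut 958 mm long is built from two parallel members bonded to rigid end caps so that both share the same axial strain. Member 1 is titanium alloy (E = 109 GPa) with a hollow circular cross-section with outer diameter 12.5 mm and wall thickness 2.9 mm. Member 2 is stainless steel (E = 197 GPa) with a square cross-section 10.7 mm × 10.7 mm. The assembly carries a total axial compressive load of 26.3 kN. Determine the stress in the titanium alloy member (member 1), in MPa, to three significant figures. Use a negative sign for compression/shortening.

A_1 = 87.46 mm².
A_2 = 114.5 mm².
Equal strain + equilibrium ⇒ each member carries load in proportion to AE: A₁E₁ = 9533000 N, A₂E₂ = 22550000 N, ΣAE = 32090000 N.
σ₁ = P·E₁/ΣAE = -26300·109000/32090000 = -89.34 MPa.

-89.3 MPa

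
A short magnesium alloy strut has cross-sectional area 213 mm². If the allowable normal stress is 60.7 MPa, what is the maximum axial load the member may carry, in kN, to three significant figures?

12.9 kN

P_max = σ_allow · A = 60.7 · 213 = 12930 N = 12.93 kN.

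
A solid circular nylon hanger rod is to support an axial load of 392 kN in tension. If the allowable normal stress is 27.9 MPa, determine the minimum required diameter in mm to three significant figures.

Required area A ≥ P/σ_allow = 392000/27.9 = 14050 mm².
For a solid circular section, d ≥ √(4A/π) = 133.8 mm.

134 mm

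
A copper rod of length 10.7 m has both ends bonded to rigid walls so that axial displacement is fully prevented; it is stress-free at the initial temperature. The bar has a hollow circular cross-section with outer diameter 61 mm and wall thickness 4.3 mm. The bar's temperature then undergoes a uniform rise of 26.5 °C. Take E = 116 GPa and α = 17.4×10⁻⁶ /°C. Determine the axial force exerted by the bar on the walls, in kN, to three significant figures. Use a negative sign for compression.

-41.0 kN

Free thermal expansion αLΔT = 17.4e-6 · 10700 · 26.5 = 4.934 mm.
The walls impose strain ε = −(4.934)/10700 = -4.6110e-04; σ = Eε = 116000 · -4.6110e-04 = -53.49 MPa.
Wall reaction R = σ·A = -53.49·766 = -40970 N = -40.97 kN.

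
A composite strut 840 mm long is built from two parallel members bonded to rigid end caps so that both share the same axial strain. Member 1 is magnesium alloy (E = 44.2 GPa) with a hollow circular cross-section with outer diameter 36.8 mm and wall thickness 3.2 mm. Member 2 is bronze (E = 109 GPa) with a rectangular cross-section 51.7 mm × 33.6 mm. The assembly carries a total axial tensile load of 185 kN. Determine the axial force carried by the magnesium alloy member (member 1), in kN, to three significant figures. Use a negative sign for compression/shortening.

A_1 = 337.8 mm².
A_2 = 1737 mm².
Equal strain + equilibrium ⇒ each member carries load in proportion to AE: A₁E₁ = 14930000 N, A₂E₂ = 189300000 N, ΣAE = 204300000 N.
F₁ = P·A₁E₁/ΣAE = 185000·14930000/204300000 = 13520 N.

13.5 kN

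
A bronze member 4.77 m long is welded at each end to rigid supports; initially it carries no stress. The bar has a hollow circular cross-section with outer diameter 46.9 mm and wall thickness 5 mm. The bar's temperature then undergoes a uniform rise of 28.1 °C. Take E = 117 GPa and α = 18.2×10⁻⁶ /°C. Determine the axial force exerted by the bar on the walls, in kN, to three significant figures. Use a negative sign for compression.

-39.4 kN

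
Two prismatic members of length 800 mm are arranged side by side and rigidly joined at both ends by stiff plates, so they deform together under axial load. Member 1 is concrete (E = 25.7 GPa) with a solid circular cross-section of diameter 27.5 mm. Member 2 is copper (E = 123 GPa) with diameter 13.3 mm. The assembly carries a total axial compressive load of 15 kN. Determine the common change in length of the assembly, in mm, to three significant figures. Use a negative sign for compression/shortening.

-0.371 mm

A_1 = 594 mm².
A_2 = 138.9 mm².
Equal strain + equilibrium ⇒ each member carries load in proportion to AE: A₁E₁ = 15260000 N, A₂E₂ = 17090000 N, ΣAE = 32350000 N.
δ = PL/ΣAE = -15000·800/32350000 = -0.3709 mm.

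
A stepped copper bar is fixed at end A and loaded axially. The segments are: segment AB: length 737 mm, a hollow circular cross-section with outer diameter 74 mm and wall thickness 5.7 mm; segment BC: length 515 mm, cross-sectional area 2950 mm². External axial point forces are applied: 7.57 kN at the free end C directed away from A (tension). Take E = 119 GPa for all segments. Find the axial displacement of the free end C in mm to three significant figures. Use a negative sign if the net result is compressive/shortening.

0.0494 mm

Internal axial forces (sectioning from the free end, tension +): N_BC = 7.57 kN, N_AB = 7.57 kN.
A_AB = 1223 mm².
δ_AB = 7570·737/(1223·119000) = 0.03833 mm
δ_BC = 7570·515/(2950·119000) = 0.01111 mm
δ = Σδ_i = 0.04944 mm.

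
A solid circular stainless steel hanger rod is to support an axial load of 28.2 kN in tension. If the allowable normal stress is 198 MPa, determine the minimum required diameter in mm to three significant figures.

Required area A ≥ P/σ_allow = 28200/198 = 142.4 mm².
For a solid circular section, d ≥ √(4A/π) = 13.47 mm.

13.5 mm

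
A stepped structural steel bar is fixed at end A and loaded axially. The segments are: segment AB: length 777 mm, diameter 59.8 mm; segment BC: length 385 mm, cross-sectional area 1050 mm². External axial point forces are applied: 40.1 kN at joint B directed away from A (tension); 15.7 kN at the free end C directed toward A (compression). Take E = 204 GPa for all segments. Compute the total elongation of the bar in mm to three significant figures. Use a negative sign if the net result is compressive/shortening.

Internal axial forces (sectioning from the free end, tension +): N_BC = -15.7 kN, N_AB = 24.4 kN.
A_AB = 2809 mm².
δ_AB = 24400·777/(2809·204000) = 0.03309 mm
δ_BC = -15700·385/(1050·204000) = -0.02822 mm
δ = Σδ_i = 0.00487 mm.

0.00487 mm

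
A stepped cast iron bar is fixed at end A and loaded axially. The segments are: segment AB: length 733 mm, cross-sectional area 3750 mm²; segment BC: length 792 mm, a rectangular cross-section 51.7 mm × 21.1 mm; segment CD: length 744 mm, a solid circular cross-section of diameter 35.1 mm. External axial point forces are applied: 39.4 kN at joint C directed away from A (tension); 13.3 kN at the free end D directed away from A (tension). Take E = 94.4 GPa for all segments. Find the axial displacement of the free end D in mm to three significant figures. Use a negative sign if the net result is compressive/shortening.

0.623 mm

Internal axial forces (sectioning from the free end, tension +): N_CD = 13.3 kN, N_BC = 52.7 kN, N_AB = 52.7 kN.
A_BC = 1091 mm².
A_CD = 967.6 mm².
δ_AB = 52700·733/(3750·94400) = 0.1091 mm
δ_BC = 52700·792/(1091·94400) = 0.4053 mm
δ_CD = 13300·744/(967.6·94400) = 0.1083 mm
δ = Σδ_i = 0.6228 mm.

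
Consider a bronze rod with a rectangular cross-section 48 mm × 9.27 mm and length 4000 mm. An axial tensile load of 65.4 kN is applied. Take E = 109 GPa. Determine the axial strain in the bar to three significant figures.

0.00135

A = 445 mm².
σ = N/A = 147 MPa; ε = σ/E = 147/109000 = 1.348e-03.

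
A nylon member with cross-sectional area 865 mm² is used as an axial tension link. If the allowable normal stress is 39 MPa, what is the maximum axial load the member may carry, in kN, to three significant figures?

33.7 kN

P_max = σ_allow · A = 39 · 865 = 33740 N = 33.73 kN.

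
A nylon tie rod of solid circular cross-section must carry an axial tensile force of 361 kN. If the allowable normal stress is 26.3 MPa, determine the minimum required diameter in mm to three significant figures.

132 mm

Required area A ≥ P/σ_allow = 361000/26.3 = 13730 mm².
For a solid circular section, d ≥ √(4A/π) = 132.2 mm.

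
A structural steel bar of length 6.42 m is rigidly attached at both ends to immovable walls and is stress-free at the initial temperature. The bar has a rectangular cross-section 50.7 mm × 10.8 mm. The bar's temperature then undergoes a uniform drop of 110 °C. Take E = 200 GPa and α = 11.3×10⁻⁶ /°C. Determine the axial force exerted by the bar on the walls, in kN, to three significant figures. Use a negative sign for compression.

Free thermal expansion αLΔT = 11.3e-6 · 6420 · -110 = -7.98 mm.
The walls impose strain ε = −(-7.98)/6420 = 1.2430e-03; σ = Eε = 200000 · 1.2430e-03 = 248.6 MPa.
Wall reaction R = σ·A = 248.6·547.6 = 136100 N = 136.1 kN.

136 kN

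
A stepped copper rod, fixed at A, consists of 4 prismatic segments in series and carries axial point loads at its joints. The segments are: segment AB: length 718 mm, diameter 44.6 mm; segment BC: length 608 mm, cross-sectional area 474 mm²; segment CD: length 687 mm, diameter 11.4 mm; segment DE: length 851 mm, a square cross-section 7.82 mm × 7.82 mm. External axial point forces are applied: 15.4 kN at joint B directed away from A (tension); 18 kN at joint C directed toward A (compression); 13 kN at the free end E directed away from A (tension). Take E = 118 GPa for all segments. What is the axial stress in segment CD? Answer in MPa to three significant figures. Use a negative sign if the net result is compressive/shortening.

127 MPa

Internal axial forces (sectioning from the free end, tension +): N_DE = 13 kN, N_CD = 13 kN, N_BC = -5 kN, N_AB = 10.4 kN.
A_CD = 102.1 mm².
σ_CD = N_CD/A_CD = 13000/102.1 = 127.4 MPa.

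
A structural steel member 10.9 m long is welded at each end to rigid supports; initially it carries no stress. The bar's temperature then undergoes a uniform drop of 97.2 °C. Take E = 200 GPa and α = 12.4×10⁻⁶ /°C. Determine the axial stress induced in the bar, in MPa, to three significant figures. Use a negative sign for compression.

241 MPa

Free thermal expansion αLΔT = 12.4e-6 · 10900 · -97.2 = -13.14 mm.
The walls impose strain ε = −(-13.14)/10900 = 1.2053e-03; σ = Eε = 200000 · 1.2053e-03 = 241.1 MPa.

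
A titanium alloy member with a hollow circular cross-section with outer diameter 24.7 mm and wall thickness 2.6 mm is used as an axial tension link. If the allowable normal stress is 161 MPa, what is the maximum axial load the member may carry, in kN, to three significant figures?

29.1 kN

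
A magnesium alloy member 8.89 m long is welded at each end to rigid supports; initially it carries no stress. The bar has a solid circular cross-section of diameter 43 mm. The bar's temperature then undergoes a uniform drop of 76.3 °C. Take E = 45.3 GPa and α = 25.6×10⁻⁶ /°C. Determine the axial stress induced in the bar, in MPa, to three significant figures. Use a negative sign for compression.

88.5 MPa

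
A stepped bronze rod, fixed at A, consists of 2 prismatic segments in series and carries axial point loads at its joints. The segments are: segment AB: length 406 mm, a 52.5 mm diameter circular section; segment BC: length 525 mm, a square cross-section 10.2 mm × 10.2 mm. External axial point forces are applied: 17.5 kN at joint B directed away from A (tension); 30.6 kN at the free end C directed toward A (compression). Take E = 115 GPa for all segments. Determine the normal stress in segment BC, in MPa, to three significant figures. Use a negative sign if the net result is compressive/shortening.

Internal axial forces (sectioning from the free end, tension +): N_BC = -30.6 kN, N_AB = -13.1 kN.
A_BC = 104 mm².
σ_BC = N_BC/A_BC = -30600/104 = -294.1 MPa.

-294 MPa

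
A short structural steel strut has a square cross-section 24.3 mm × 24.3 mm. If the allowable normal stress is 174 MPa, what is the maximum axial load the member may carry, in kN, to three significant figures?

A = 590.5 mm².
P_max = σ_allow · A = 174 · 590.5 = 102700 N = 102.7 kN.

103 kN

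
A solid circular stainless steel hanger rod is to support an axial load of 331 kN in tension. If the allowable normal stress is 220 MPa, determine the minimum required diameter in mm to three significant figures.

Required area A ≥ P/σ_allow = 331000/220 = 1505 mm².
For a solid circular section, d ≥ √(4A/π) = 43.77 mm.

43.8 mm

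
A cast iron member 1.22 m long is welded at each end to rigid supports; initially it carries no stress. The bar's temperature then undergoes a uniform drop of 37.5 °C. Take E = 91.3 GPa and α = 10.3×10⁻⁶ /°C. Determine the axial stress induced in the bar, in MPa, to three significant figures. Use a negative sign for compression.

35.3 MPa

Free thermal expansion αLΔT = 10.3e-6 · 1220 · -37.5 = -0.4712 mm.
The walls impose strain ε = −(-0.4712)/1220 = 3.8625e-04; σ = Eε = 91300 · 3.8625e-04 = 35.26 MPa.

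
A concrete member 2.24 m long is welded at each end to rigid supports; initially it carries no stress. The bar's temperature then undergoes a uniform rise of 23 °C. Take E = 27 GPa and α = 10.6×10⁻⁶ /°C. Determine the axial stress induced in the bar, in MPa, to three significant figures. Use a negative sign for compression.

-6.58 MPa

Free thermal expansion αLΔT = 10.6e-6 · 2240 · 23 = 0.5461 mm.
The walls impose strain ε = −(0.5461)/2240 = -2.4380e-04; σ = Eε = 27000 · -2.4380e-04 = -6.583 MPa.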